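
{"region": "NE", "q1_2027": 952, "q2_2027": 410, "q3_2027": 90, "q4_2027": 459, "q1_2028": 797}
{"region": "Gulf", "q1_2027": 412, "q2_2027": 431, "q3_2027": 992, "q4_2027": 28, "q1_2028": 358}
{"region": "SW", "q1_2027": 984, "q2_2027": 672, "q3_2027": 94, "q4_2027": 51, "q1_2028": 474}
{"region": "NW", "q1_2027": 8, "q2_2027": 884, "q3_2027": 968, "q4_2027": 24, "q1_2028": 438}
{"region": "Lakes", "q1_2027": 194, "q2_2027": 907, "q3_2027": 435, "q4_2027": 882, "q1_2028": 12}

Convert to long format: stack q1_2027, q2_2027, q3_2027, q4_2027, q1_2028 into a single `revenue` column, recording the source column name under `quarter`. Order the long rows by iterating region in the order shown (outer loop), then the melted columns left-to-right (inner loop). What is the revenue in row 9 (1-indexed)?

25 rows total (5 × 5). Row 9: index ⌊(9-1)/5⌋ = 1 into region → Gulf; (9-1) mod 5 = 3 into the melted columns → q4_2027.
So row 9 is (Gulf, q4_2027, 28); revenue = 28.

28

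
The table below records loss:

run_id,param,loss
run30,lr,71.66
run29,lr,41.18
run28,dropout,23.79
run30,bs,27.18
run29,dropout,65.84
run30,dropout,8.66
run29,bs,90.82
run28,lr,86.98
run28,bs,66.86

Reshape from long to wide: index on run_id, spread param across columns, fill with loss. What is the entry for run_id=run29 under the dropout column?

Wide layout: rows indexed by run_id, columns are the 3 distinct param values (lr, dropout, bs).
Cell (run_id=run29, param=dropout) draws from the long row where run_id=run29 and param=dropout, which has loss=65.84.

65.84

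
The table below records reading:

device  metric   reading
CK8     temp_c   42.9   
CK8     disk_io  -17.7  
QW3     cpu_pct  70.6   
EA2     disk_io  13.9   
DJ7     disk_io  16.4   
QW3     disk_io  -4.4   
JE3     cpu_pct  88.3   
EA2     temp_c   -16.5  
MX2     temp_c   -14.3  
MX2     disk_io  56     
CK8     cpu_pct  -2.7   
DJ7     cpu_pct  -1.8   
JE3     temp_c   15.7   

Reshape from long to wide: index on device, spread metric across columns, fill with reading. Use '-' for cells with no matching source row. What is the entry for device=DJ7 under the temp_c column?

No long-format row has device=DJ7 and metric=temp_c, so the cell is -.

-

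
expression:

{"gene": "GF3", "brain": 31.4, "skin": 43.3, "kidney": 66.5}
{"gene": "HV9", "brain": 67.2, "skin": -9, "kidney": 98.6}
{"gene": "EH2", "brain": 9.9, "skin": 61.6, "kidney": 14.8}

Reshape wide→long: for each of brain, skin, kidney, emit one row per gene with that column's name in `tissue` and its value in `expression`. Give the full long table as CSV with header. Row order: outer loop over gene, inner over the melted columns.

Each (gene, column) pair becomes one row: 3 × 3 = 9 rows.
For example, (GF3, brain) → expression=31.4.

gene,tissue,expression
GF3,brain,31.4
GF3,skin,43.3
GF3,kidney,66.5
HV9,brain,67.2
HV9,skin,-9
HV9,kidney,98.6
EH2,brain,9.9
EH2,skin,61.6
EH2,kidney,14.8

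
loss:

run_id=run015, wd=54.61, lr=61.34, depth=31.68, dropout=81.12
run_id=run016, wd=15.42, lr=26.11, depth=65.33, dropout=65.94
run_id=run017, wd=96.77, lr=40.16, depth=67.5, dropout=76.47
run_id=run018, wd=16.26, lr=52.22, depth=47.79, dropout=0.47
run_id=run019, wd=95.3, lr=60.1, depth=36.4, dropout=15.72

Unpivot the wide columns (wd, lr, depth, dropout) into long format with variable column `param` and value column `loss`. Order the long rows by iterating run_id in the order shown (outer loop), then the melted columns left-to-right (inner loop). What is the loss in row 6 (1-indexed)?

26.11

20 rows total (5 × 4). Row 6: index ⌊(6-1)/4⌋ = 1 into run_id → run016; (6-1) mod 4 = 1 into the melted columns → lr.
So row 6 is (run016, lr, 26.11); loss = 26.11.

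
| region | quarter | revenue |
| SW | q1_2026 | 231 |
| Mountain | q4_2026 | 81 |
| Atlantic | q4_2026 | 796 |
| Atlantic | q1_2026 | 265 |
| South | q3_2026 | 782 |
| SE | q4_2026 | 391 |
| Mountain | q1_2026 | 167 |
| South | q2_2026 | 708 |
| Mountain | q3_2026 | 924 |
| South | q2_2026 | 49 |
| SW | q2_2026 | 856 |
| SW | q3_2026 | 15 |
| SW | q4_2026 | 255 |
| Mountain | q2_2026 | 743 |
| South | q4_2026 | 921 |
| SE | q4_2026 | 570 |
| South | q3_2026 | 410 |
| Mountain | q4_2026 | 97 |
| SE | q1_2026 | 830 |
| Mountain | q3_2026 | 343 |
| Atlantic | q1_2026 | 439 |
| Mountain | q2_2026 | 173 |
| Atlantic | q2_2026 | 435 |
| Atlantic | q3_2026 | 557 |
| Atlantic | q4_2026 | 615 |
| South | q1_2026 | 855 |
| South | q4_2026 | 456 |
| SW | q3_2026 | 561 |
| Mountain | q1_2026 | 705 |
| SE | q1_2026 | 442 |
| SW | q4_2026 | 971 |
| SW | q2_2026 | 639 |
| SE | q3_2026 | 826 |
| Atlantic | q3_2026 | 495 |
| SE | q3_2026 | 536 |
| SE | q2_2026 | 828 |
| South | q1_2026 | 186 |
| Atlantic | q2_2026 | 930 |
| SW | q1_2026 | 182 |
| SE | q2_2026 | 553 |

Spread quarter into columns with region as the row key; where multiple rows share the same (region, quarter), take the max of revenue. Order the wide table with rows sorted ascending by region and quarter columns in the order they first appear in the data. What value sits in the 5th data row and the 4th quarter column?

With rows sorted ascending by region, row 5 is region=South. quarter columns in first-appearance order: q1_2026, q4_2026, q3_2026, q2_2026; column 4 is q2_2026.
Long rows with region=South, quarter=q2_2026: max(708, 49) = 708.

708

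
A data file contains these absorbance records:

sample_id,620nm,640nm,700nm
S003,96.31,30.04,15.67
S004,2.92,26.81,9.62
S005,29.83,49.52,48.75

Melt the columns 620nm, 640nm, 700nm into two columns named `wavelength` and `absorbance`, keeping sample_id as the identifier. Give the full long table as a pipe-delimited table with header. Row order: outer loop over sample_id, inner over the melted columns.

| sample_id | wavelength | absorbance |
| S003 | 620nm | 96.31 |
| S003 | 640nm | 30.04 |
| S003 | 700nm | 15.67 |
| S004 | 620nm | 2.92 |
| S004 | 640nm | 26.81 |
| S004 | 700nm | 9.62 |
| S005 | 620nm | 29.83 |
| S005 | 640nm | 49.52 |
| S005 | 700nm | 48.75 |

Each (sample_id, column) pair becomes one row: 3 × 3 = 9 rows.
For example, (S003, 620nm) → absorbance=96.31.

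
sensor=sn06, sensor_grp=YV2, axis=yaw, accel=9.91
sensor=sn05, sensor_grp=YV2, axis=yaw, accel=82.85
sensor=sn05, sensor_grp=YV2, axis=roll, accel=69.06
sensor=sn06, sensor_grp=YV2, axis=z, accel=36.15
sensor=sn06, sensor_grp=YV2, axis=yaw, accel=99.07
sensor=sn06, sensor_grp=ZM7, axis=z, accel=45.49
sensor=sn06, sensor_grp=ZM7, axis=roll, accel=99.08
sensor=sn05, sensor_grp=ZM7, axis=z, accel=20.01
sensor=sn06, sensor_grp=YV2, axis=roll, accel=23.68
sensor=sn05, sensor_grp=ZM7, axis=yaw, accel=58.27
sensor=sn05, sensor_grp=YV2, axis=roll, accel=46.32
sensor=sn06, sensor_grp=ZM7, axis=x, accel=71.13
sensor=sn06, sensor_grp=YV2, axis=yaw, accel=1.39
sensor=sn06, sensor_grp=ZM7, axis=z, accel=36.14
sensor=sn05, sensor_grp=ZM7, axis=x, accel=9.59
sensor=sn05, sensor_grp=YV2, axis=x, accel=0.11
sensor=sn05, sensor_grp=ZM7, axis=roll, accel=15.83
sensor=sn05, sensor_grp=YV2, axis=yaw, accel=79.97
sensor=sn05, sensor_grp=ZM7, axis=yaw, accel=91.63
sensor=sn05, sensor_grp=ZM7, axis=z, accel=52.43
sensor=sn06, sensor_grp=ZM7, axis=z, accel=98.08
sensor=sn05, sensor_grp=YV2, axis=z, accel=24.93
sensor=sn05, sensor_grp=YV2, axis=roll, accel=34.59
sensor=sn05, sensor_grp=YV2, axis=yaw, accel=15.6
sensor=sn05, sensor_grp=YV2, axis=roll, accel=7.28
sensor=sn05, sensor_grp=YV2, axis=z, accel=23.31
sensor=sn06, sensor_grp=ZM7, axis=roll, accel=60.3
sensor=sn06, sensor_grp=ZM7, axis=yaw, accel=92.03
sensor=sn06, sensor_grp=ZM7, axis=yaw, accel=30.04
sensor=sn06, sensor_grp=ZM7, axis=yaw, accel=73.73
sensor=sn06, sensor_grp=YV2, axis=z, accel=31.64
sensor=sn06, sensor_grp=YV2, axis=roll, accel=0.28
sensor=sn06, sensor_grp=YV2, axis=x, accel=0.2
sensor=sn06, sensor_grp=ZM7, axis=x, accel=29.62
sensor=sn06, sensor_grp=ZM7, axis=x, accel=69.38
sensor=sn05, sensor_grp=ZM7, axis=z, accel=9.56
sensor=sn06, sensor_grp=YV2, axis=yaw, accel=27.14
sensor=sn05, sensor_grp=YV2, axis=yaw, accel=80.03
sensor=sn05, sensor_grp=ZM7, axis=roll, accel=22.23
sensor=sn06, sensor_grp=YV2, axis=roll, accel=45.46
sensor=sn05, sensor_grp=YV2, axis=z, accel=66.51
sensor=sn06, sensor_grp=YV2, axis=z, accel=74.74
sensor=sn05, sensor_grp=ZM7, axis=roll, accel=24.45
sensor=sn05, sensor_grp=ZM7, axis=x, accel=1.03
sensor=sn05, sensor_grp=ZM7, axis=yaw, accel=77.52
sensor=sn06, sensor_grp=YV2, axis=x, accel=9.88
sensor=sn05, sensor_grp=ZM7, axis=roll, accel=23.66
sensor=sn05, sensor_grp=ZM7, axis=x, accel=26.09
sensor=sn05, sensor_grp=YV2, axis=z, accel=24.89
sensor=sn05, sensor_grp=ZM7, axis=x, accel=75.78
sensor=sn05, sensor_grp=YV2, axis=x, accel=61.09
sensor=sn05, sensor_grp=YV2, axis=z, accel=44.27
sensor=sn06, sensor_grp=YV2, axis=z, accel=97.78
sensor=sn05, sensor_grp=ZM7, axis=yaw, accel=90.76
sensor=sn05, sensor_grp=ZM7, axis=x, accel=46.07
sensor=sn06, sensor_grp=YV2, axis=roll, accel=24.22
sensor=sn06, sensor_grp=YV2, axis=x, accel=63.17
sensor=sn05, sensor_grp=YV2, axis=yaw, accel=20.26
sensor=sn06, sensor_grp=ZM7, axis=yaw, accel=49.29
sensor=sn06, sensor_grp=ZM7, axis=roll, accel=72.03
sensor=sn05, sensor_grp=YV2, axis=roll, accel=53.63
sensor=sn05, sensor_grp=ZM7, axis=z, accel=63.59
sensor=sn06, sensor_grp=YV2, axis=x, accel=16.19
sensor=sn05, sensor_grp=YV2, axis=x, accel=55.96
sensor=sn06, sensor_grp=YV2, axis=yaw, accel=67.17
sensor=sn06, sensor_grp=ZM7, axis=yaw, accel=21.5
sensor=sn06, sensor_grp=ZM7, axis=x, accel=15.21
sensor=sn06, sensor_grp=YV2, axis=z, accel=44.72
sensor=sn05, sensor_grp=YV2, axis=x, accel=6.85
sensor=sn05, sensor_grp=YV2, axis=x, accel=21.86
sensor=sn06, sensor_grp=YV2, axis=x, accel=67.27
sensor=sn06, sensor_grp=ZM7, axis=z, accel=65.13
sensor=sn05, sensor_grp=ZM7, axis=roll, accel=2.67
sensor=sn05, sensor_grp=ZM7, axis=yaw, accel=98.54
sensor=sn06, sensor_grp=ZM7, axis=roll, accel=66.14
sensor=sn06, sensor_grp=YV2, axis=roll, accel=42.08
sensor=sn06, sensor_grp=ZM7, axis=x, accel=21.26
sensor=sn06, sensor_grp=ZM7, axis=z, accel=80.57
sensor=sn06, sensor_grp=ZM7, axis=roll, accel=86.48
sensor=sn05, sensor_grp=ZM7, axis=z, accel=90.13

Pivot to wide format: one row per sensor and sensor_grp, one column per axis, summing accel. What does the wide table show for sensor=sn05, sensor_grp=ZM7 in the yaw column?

416.72

Rows with sensor=sn05, sensor_grp=ZM7 and axis=yaw: accel values are 58.27, 91.63, 77.52, 90.76, 98.54.
58.27 + 91.63 + 77.52 + 90.76 + 98.54 = 416.72.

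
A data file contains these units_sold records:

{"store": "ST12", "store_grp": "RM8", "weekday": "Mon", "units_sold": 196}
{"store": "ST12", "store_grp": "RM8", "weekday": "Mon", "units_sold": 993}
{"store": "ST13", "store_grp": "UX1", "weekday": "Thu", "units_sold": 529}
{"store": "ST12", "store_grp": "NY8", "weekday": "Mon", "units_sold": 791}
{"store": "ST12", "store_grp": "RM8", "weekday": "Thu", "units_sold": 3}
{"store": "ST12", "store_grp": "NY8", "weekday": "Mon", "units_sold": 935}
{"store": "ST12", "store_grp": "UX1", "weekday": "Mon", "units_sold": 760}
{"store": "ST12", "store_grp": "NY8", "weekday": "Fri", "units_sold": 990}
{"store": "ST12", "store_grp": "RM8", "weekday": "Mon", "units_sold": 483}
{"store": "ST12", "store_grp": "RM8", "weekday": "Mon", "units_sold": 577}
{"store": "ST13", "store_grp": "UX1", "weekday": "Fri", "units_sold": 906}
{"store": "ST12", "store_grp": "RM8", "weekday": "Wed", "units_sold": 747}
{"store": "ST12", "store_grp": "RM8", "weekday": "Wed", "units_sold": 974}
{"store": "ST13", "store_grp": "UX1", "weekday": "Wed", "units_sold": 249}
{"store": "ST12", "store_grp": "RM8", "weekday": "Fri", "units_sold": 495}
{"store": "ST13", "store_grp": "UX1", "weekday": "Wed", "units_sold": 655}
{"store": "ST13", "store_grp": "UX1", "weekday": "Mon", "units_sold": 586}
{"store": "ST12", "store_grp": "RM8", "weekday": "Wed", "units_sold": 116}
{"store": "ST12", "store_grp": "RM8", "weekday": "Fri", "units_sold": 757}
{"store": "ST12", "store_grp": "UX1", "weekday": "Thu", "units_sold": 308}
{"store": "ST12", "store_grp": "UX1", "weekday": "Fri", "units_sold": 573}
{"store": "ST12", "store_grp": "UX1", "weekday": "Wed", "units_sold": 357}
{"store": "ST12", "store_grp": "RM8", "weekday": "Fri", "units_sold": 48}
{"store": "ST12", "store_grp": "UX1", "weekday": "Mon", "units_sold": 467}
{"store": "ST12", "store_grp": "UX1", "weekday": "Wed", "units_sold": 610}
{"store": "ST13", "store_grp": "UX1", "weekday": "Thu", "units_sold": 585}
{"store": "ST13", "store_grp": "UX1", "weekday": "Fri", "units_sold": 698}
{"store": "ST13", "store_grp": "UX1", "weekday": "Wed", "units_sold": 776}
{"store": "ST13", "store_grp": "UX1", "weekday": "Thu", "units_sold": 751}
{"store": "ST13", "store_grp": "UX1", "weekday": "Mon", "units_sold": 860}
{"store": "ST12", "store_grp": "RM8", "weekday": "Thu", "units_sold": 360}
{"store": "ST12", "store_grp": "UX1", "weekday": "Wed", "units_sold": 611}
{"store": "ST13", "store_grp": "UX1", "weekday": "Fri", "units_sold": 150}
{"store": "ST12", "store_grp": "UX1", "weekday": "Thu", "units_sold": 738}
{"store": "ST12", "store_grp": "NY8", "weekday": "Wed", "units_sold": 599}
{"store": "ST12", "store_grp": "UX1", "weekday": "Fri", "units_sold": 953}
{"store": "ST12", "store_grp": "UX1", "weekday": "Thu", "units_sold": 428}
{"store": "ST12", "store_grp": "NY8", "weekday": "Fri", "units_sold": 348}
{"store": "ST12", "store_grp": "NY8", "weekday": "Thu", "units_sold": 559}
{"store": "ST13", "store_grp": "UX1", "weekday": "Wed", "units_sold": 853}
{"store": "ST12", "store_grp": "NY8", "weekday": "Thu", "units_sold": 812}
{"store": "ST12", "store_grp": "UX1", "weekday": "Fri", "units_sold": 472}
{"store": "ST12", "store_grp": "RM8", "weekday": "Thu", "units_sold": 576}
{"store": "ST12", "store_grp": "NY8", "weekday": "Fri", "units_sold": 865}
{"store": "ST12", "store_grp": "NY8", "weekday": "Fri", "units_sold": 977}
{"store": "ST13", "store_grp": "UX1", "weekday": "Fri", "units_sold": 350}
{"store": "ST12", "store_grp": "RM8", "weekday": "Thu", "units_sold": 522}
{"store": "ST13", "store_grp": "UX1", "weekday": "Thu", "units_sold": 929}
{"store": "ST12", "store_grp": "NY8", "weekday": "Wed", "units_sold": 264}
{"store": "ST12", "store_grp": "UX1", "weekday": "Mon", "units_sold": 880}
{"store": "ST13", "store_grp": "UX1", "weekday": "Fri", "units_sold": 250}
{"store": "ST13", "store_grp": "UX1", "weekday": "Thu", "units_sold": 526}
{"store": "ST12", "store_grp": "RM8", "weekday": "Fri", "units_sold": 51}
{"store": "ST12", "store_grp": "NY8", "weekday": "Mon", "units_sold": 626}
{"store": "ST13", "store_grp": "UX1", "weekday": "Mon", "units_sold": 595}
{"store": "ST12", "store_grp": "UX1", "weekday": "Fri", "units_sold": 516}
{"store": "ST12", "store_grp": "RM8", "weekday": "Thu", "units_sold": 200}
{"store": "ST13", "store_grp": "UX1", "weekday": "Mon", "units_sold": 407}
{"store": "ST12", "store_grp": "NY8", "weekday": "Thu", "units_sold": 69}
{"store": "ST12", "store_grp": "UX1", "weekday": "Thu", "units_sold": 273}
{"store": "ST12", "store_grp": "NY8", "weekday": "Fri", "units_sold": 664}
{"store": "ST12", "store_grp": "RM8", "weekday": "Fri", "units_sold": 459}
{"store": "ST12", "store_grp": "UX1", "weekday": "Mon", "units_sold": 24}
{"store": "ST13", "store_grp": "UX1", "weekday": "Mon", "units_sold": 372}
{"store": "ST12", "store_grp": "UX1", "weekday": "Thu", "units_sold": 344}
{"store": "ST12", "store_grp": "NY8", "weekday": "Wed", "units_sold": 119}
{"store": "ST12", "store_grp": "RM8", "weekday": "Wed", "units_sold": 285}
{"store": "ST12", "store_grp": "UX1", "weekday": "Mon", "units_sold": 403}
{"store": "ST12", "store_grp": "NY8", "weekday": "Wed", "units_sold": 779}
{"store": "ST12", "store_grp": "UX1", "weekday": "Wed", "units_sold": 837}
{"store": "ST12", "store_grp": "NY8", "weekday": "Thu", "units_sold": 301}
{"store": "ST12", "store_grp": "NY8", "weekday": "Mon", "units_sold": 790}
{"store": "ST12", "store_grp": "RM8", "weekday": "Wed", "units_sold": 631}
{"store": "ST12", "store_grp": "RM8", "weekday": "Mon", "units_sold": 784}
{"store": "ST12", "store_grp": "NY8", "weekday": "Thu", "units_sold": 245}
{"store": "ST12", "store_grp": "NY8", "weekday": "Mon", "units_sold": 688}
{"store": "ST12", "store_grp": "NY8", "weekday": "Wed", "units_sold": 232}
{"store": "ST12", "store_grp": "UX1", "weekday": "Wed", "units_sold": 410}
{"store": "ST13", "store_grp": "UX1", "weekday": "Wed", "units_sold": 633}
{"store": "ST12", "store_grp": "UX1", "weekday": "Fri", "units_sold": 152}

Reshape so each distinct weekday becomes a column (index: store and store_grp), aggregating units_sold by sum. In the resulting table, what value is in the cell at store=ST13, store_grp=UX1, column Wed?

Rows with store=ST13, store_grp=UX1 and weekday=Wed: units_sold values are 249, 655, 776, 853, 633.
249 + 655 + 776 + 853 + 633 = 3166.

3166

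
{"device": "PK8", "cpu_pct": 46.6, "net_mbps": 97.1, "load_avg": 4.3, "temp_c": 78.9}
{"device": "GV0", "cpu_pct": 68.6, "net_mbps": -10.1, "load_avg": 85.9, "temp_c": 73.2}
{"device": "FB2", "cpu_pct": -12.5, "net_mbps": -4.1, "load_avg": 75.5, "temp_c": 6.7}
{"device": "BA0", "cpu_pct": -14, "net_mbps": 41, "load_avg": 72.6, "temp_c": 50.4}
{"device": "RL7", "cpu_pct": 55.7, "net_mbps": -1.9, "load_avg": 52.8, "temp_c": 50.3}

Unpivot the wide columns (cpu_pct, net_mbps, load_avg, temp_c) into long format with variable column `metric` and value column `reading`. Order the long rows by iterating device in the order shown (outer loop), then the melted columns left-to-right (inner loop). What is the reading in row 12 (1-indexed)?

6.7

20 rows total (5 × 4). Row 12: index ⌊(12-1)/4⌋ = 2 into device → FB2; (12-1) mod 4 = 3 into the melted columns → temp_c.
So row 12 is (FB2, temp_c, 6.7); reading = 6.7.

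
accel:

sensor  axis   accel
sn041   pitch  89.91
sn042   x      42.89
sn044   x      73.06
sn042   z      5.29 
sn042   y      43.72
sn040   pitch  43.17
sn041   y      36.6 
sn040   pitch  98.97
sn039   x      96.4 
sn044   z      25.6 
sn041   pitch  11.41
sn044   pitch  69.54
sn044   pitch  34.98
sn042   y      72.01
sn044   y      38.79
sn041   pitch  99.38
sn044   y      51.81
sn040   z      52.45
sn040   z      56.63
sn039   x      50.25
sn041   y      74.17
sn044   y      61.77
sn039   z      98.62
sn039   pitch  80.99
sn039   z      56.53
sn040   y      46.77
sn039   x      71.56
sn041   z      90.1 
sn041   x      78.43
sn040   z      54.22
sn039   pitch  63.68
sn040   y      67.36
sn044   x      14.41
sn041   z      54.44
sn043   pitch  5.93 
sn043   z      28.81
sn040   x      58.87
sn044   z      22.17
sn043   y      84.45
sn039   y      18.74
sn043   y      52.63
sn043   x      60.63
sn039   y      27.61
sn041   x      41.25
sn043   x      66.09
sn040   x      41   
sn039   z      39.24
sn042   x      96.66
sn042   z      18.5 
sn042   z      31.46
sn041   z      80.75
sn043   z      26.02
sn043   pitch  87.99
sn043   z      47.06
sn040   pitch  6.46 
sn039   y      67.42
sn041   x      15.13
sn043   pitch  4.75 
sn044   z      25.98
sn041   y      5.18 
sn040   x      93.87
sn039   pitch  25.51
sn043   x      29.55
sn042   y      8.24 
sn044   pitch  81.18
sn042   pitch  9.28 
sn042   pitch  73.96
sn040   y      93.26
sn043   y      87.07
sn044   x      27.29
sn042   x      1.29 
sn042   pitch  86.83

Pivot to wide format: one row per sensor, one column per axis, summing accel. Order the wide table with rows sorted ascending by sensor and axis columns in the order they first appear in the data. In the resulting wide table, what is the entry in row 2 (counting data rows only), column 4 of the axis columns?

With rows sorted ascending by sensor, row 2 is sensor=sn040. axis columns in first-appearance order: pitch, x, z, y; column 4 is y.
Long rows with sensor=sn040, axis=y: 46.77 + 67.36 + 93.26 = 207.39.

207.39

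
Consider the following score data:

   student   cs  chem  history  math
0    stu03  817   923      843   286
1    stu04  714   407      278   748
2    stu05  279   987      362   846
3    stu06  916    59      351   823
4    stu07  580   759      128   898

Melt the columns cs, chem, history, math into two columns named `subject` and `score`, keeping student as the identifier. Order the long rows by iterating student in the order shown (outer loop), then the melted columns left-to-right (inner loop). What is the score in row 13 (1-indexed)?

916

20 rows total (5 × 4). Row 13: index ⌊(13-1)/4⌋ = 3 into student → stu06; (13-1) mod 4 = 0 into the melted columns → cs.
So row 13 is (stu06, cs, 916); score = 916.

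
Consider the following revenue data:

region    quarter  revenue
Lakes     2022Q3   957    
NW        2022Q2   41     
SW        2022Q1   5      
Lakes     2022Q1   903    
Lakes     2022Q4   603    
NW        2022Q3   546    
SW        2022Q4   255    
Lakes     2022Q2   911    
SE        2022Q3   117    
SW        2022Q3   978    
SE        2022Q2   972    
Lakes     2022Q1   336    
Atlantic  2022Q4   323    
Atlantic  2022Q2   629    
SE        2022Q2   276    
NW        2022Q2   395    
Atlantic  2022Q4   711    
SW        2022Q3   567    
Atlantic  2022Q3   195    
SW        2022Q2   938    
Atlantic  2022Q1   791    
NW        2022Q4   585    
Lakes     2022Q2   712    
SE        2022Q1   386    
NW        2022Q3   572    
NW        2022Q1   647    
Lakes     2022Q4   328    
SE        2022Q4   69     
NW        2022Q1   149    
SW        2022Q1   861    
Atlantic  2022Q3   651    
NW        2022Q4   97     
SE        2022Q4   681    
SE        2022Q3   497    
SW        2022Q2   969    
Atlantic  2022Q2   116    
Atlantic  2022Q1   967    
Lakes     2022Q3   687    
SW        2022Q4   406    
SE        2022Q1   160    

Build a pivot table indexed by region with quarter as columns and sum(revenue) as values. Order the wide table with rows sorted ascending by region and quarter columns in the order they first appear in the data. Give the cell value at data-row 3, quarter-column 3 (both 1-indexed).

796

With rows sorted ascending by region, row 3 is region=NW. quarter columns in first-appearance order: 2022Q3, 2022Q2, 2022Q1, 2022Q4; column 3 is 2022Q1.
Long rows with region=NW, quarter=2022Q1: 647 + 149 = 796.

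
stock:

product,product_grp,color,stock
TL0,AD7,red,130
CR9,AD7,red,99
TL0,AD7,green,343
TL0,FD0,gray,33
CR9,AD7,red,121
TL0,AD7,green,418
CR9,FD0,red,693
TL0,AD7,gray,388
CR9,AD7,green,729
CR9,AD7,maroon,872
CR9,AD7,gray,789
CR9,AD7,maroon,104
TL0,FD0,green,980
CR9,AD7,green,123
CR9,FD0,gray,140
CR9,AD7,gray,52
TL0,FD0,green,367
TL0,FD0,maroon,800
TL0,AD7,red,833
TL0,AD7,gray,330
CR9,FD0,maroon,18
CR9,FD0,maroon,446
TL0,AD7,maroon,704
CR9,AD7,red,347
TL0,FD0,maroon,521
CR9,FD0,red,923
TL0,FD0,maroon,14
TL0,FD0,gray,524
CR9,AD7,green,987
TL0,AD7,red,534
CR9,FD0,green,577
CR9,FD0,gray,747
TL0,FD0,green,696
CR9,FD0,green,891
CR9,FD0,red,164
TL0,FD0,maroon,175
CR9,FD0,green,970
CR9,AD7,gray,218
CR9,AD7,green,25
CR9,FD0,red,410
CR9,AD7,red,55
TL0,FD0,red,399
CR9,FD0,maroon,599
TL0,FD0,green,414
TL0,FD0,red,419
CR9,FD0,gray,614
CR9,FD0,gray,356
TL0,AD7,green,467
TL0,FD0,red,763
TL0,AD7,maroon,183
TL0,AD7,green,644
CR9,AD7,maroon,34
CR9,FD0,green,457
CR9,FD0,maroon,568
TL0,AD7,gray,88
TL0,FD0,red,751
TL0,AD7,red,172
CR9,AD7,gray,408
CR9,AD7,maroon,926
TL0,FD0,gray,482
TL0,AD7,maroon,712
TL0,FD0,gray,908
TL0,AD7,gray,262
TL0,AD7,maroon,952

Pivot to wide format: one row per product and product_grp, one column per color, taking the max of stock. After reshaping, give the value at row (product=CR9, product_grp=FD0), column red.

Rows with product=CR9, product_grp=FD0 and color=red: stock values are 693, 923, 164, 410.
max(693, 923, 164, 410) = 923.

923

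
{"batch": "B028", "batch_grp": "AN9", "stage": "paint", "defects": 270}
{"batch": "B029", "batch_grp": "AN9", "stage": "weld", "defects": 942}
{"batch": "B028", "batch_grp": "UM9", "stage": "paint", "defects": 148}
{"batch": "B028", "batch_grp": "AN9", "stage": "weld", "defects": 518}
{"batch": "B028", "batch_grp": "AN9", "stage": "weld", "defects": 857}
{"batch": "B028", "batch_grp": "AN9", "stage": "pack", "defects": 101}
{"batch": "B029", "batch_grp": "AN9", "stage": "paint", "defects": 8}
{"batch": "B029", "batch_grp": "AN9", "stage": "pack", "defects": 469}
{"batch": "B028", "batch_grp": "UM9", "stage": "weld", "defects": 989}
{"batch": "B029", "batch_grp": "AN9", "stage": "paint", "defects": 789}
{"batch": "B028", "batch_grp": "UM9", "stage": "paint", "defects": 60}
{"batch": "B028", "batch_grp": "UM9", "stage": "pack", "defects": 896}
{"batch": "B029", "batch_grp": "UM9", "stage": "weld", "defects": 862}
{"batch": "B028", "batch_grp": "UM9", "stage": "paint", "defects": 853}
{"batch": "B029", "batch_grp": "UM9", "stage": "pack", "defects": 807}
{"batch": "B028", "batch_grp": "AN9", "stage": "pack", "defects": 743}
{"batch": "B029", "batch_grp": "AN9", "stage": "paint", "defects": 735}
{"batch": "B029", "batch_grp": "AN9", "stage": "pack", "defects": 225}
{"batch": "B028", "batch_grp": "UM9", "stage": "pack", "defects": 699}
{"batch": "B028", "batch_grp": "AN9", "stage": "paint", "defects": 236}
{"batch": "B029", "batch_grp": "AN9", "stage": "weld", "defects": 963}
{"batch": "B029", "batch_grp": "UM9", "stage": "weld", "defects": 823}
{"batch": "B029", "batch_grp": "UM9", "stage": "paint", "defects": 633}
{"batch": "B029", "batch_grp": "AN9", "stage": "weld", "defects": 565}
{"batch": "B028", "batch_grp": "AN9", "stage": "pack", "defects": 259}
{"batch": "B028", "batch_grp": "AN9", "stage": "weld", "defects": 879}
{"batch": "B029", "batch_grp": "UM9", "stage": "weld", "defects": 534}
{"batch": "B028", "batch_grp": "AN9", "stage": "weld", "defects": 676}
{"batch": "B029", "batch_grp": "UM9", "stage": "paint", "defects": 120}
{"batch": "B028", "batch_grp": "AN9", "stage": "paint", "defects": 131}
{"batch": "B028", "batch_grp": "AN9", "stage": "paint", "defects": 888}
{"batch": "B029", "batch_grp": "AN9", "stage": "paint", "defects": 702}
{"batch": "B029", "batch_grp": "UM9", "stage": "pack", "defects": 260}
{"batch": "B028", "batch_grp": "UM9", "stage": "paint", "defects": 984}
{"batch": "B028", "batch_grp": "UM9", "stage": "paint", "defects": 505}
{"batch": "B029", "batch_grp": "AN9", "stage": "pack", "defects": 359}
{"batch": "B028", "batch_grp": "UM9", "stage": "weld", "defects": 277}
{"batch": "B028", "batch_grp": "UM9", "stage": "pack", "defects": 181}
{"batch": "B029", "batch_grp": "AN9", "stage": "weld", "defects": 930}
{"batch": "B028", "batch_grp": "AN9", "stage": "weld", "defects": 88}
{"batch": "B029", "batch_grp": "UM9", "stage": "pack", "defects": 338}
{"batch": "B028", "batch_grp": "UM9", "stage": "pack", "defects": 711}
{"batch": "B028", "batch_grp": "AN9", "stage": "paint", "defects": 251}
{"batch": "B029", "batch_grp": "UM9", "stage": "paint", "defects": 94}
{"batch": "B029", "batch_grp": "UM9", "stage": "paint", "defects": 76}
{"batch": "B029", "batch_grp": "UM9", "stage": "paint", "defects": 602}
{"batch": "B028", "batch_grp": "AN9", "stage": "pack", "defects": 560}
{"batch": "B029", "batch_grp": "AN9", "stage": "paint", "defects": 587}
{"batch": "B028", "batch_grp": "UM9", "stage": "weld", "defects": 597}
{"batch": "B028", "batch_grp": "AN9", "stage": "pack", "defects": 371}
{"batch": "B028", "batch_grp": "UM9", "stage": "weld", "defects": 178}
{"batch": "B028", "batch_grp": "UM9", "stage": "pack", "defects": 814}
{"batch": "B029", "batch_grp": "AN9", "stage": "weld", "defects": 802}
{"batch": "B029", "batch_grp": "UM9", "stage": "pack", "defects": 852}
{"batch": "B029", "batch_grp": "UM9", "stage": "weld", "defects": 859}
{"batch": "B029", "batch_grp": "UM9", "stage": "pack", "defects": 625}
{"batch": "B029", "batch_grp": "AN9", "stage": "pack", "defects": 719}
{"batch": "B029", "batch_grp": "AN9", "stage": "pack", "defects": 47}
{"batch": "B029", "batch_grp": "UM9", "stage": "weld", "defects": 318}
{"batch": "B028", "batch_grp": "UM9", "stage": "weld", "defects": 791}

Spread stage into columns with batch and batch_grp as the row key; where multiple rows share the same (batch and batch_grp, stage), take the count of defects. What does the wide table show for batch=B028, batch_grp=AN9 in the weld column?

Rows with batch=B028, batch_grp=AN9 and stage=weld: defects values are 518, 857, 879, 676, 88.
5 rows match — count = 5.

5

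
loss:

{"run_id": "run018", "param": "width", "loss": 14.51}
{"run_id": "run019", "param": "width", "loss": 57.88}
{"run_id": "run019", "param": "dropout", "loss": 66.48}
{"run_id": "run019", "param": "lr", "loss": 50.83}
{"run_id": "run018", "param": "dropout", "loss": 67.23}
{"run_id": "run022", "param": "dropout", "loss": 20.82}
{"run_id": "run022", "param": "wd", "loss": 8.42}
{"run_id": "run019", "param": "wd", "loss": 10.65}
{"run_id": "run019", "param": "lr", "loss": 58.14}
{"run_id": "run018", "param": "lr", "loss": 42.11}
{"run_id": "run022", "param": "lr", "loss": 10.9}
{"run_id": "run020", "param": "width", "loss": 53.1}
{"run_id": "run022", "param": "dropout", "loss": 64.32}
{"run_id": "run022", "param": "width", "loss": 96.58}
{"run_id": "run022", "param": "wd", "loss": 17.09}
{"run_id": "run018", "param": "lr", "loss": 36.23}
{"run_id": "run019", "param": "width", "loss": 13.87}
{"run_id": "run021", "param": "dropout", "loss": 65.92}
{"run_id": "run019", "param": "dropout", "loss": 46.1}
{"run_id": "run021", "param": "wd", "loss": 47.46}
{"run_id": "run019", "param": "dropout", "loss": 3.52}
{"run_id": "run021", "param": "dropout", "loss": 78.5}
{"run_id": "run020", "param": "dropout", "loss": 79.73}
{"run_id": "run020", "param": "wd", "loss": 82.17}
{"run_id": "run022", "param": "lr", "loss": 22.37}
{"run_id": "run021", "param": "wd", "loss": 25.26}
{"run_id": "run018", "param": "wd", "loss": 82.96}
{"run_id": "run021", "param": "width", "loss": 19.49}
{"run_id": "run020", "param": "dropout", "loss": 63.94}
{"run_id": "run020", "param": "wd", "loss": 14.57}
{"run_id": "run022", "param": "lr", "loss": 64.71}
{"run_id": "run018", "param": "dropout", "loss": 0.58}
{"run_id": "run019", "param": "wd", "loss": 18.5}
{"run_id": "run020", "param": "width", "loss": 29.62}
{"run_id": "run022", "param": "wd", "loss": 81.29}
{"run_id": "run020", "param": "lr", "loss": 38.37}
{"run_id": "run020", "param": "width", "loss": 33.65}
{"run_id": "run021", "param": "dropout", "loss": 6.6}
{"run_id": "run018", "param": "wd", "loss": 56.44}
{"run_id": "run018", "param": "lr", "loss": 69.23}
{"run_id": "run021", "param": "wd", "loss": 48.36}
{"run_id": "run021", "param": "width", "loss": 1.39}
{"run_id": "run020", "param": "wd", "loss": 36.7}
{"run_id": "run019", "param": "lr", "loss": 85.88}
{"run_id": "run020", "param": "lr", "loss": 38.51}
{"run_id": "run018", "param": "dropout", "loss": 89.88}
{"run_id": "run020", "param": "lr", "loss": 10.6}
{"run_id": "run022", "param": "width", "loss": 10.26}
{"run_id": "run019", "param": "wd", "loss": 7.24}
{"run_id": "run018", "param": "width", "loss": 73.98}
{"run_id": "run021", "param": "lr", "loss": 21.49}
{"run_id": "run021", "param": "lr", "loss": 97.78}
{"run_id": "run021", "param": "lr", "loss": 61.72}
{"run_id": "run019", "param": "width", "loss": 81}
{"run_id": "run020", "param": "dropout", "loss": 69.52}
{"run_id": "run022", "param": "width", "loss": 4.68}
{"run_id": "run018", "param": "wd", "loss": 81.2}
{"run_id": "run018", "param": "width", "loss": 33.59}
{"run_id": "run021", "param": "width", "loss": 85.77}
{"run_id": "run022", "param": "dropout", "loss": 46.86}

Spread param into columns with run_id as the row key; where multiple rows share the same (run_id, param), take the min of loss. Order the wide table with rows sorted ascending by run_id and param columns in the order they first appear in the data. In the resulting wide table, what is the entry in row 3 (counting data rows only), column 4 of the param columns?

14.57

With rows sorted ascending by run_id, row 3 is run_id=run020. param columns in first-appearance order: width, dropout, lr, wd; column 4 is wd.
Long rows with run_id=run020, param=wd: min(82.17, 14.57, 36.7) = 14.57.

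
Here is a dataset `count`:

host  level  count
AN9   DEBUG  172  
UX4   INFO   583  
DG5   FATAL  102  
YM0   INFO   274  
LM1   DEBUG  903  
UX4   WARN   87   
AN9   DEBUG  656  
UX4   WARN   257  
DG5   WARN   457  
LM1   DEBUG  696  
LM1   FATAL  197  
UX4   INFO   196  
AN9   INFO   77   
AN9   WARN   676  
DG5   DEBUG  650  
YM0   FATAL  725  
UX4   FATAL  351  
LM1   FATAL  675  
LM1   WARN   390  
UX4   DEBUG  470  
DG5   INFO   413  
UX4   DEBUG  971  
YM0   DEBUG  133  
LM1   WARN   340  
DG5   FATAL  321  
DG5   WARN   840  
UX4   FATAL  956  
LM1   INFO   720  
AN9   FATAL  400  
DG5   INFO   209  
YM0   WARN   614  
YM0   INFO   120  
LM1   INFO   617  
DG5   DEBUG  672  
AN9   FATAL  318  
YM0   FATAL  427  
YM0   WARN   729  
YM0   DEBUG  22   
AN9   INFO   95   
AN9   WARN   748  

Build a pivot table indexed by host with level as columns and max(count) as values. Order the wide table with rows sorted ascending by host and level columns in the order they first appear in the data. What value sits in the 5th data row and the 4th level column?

729

With rows sorted ascending by host, row 5 is host=YM0. level columns in first-appearance order: DEBUG, INFO, FATAL, WARN; column 4 is WARN.
Long rows with host=YM0, level=WARN: max(614, 729) = 729.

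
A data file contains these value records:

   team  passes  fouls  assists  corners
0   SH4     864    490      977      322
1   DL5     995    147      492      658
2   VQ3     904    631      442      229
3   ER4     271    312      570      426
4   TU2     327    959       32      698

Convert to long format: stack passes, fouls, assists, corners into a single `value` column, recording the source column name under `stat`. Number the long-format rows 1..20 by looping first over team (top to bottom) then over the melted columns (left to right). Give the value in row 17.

327

20 rows total (5 × 4). Row 17: index ⌊(17-1)/4⌋ = 4 into team → TU2; (17-1) mod 4 = 0 into the melted columns → passes.
So row 17 is (TU2, passes, 327); value = 327.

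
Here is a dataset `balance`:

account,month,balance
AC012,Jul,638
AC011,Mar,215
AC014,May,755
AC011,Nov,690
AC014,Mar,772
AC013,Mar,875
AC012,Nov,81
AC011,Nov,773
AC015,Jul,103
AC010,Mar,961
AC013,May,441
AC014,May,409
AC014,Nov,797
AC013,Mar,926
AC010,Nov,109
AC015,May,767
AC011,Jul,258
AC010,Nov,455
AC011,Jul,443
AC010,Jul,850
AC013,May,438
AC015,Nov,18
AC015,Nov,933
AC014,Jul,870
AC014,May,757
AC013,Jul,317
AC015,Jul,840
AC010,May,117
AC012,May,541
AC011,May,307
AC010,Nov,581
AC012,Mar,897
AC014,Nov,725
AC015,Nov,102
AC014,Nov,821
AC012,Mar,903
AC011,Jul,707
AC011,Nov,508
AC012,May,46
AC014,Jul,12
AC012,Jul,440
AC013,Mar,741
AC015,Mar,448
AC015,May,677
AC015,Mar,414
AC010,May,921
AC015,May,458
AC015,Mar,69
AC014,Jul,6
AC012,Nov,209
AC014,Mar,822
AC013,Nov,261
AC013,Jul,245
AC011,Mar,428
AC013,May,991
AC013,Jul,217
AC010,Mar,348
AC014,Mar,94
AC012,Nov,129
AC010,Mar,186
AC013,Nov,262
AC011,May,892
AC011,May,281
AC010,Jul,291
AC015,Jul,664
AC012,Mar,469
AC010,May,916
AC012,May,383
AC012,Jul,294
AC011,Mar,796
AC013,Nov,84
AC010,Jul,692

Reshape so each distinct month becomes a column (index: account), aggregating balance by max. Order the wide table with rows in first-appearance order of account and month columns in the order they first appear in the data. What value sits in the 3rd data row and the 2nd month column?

822

With rows in first-appearance order of account, row 3 is account=AC014. month columns in first-appearance order: Jul, Mar, May, Nov; column 2 is Mar.
Long rows with account=AC014, month=Mar: max(772, 822, 94) = 822.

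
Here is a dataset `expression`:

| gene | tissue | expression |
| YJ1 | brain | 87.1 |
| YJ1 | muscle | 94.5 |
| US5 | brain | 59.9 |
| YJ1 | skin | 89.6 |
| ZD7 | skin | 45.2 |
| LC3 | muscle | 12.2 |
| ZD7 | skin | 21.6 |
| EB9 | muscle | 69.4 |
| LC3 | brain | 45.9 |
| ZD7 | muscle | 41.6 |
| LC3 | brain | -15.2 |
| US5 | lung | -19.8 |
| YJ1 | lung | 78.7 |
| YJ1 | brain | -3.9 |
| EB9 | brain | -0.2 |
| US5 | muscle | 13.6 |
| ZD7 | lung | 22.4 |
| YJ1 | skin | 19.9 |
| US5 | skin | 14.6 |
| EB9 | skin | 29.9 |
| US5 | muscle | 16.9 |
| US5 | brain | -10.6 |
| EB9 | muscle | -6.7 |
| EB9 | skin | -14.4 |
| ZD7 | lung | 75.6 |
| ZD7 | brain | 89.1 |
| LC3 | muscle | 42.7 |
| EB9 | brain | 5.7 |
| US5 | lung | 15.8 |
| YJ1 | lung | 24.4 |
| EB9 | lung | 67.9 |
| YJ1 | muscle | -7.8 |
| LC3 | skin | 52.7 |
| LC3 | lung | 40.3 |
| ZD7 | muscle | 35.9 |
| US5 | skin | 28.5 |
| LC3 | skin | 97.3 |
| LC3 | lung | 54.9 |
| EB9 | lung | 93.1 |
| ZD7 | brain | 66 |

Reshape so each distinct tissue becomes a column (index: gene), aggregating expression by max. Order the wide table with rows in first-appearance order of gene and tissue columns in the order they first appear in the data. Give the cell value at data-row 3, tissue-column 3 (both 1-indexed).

45.2

With rows in first-appearance order of gene, row 3 is gene=ZD7. tissue columns in first-appearance order: brain, muscle, skin, lung; column 3 is skin.
Long rows with gene=ZD7, tissue=skin: max(45.2, 21.6) = 45.2.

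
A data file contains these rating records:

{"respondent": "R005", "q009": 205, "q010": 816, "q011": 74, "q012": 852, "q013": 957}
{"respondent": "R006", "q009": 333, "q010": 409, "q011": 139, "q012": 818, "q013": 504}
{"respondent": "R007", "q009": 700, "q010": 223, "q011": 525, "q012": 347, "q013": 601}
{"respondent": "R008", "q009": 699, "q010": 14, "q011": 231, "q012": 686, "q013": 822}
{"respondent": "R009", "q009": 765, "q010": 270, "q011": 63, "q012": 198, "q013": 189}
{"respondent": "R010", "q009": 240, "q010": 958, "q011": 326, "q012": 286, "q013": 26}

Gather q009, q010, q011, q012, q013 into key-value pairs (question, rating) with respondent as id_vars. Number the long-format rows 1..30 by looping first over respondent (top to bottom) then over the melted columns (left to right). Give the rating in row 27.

958

30 rows total (6 × 5). Row 27: index ⌊(27-1)/5⌋ = 5 into respondent → R010; (27-1) mod 5 = 1 into the melted columns → q010.
So row 27 is (R010, q010, 958); rating = 958.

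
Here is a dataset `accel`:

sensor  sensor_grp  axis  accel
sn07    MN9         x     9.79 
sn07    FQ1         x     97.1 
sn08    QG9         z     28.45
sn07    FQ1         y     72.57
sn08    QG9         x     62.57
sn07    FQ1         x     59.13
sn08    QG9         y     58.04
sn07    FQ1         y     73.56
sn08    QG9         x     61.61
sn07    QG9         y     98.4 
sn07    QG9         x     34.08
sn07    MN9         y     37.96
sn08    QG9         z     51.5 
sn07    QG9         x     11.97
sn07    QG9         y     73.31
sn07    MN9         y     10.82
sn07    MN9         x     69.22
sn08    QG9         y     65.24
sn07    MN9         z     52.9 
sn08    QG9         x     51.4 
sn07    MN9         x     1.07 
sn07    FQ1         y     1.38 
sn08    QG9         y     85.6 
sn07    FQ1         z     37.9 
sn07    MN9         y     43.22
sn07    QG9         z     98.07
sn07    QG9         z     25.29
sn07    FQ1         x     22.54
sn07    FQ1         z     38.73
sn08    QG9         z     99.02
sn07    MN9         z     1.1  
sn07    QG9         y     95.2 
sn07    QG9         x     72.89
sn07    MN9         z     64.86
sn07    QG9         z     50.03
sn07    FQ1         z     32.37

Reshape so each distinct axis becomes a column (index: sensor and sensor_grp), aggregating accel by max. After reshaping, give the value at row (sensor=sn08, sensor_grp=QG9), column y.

85.6

Rows with sensor=sn08, sensor_grp=QG9 and axis=y: accel values are 58.04, 65.24, 85.6.
max(58.04, 65.24, 85.6) = 85.6.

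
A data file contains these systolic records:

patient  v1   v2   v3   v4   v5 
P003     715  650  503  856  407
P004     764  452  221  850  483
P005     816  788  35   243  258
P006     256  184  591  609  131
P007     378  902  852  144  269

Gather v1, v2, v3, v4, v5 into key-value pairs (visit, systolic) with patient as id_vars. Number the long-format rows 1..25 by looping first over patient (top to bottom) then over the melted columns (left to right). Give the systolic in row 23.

852

25 rows total (5 × 5). Row 23: index ⌊(23-1)/5⌋ = 4 into patient → P007; (23-1) mod 5 = 2 into the melted columns → v3.
So row 23 is (P007, v3, 852); systolic = 852.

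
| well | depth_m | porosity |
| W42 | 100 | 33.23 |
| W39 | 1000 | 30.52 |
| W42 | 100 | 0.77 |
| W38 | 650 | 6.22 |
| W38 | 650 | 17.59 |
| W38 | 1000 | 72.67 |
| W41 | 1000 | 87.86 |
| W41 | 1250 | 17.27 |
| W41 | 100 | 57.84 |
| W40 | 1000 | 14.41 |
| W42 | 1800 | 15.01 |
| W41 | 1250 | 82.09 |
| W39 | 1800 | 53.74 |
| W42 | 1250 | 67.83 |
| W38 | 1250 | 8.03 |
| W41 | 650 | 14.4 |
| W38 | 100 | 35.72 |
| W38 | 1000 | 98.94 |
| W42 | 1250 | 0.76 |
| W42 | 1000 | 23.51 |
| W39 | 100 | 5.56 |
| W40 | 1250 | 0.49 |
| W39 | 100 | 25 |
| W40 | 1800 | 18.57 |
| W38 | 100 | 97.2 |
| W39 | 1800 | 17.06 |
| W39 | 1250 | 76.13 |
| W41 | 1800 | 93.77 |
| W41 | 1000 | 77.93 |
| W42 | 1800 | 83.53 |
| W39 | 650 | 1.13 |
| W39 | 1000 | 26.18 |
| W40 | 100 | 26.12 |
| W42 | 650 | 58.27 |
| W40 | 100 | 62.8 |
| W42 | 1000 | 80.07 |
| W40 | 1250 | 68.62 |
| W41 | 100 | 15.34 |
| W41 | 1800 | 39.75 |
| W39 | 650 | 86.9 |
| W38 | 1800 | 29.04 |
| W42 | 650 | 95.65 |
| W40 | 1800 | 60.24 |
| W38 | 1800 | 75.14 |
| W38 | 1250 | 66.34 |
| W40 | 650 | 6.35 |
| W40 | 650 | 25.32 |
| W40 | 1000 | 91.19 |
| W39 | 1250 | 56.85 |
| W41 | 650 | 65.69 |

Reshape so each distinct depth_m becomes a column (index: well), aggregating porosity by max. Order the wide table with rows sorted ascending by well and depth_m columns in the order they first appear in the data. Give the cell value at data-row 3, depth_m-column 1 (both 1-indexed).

62.8

With rows sorted ascending by well, row 3 is well=W40. depth_m columns in first-appearance order: 100, 1000, 650, 1250, 1800; column 1 is 100.
Long rows with well=W40, depth_m=100: max(26.12, 62.8) = 62.8.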